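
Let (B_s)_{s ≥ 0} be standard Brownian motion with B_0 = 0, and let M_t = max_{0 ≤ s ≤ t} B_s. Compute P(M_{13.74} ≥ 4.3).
P(M_{13.74} ≥ 4.3) = 2·P(B_{13.74} ≥ 4.3) = 2(1 − Φ(4.3/√13.74)) ≈ 0.2460

By the reflection principle for Brownian motion, P(M_t ≥ a) = 2 · P(B_t ≥ a) for a ≥ 0. Since B_t ~ N(0, t), P(B_t ≥ 4.3) = 1 − Φ(4.3/√t) = 1 − Φ(4.3/√13.74) = 1 − Φ(1.1600). So
  P(M_{13.74} ≥ 4.3) = 2(1 − Φ(1.1600)) ≈ 0.2460.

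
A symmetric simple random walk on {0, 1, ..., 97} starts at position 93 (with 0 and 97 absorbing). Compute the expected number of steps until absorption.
E[τ | X_0 = 93] = 372

Let v_k = E[τ | X_0 = k]. Boundary: v_0 = v_97 = 0. Recurrence: v_k = 1 + (v_{k-1} + v_{k+1})/2 for 1 ≤ k ≤ 96. The particular solution to v_k − (v_{k-1} + v_{k+1})/2 = 1 is v_k = −k^2. Adding homogeneous solution A + B k and matching boundaries gives v_k = k (97 − k). Substituting k = 93: v_93 = 93 · 4 = 372.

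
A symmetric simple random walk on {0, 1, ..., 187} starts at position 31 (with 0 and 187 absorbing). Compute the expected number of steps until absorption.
E[τ | X_0 = 31] = 4836

Let v_k = E[τ | X_0 = k]. Boundary: v_0 = v_187 = 0. Recurrence: v_k = 1 + (v_{k-1} + v_{k+1})/2 for 1 ≤ k ≤ 186. The particular solution to v_k − (v_{k-1} + v_{k+1})/2 = 1 is v_k = −k^2. Adding homogeneous solution A + B k and matching boundaries gives v_k = k (187 − k). Substituting k = 31: v_31 = 31 · 156 = 4836.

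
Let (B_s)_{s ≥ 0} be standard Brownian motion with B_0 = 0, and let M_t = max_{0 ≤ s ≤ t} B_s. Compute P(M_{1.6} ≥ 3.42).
P(M_{1.6} ≥ 3.42) = 2·P(B_{1.6} ≥ 3.42) = 2(1 − Φ(3.42/√1.6)) ≈ 0.0069

By the reflection principle for Brownian motion, P(M_t ≥ a) = 2 · P(B_t ≥ a) for a ≥ 0. Since B_t ~ N(0, t), P(B_t ≥ 3.42) = 1 − Φ(3.42/√t) = 1 − Φ(3.42/√1.6) = 1 − Φ(2.7037). So
  P(M_{1.6} ≥ 3.42) = 2(1 − Φ(2.7037)) ≈ 0.0069.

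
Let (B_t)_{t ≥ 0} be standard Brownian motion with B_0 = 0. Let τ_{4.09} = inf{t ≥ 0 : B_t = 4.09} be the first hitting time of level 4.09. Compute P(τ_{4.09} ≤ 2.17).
P(τ_{4.09} ≤ 2.17) = 2(1 − Φ(4.09/√2.17)) = 2(1 − Φ(2.7765)) ≈ 0.0055

By the reflection principle for standard BM, P(τ_b ≤ t) = 2 · P(B_t ≥ b). Since B_t ~ N(0, t), P(B_t ≥ 4.09) = 1 − Φ(4.09/√t) = 1 − Φ(4.09/√2.17) = 1 − Φ(2.7765) ≈ 0.00275. Doubling: P(τ_{4.09} ≤ 2.17) ≈ 2 · 0.00275 = 0.00550 ≈ 0.0055.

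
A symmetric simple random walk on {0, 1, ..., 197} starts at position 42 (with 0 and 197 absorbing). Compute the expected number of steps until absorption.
E[τ | X_0 = 42] = 6510

Let v_k = E[τ | X_0 = k]. Boundary: v_0 = v_197 = 0. Recurrence: v_k = 1 + (v_{k-1} + v_{k+1})/2 for 1 ≤ k ≤ 196. The particular solution to v_k − (v_{k-1} + v_{k+1})/2 = 1 is v_k = −k^2. Adding homogeneous solution A + B k and matching boundaries gives v_k = k (197 − k). Substituting k = 42: v_42 = 42 · 155 = 6510.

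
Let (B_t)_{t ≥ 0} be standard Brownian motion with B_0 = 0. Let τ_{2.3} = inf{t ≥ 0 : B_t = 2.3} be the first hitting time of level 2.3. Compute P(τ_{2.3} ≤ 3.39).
P(τ_{2.3} ≤ 3.39) = 2(1 − Φ(2.3/√3.39)) = 2(1 − Φ(1.2492)) ≈ 0.2116

By the reflection principle for standard BM, P(τ_b ≤ t) = 2 · P(B_t ≥ b). Since B_t ~ N(0, t), P(B_t ≥ 2.3) = 1 − Φ(2.3/√t) = 1 − Φ(2.3/√3.39) = 1 − Φ(1.2492) ≈ 0.10580. Doubling: P(τ_{2.3} ≤ 3.39) ≈ 2 · 0.10580 = 0.21160 ≈ 0.2116.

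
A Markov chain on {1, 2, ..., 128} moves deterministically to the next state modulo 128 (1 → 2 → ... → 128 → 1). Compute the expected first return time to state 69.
E[T_69 | X_0 = 69] = 128

The chain cycles deterministically, so starting at state 69 it returns in exactly 128 steps. Equivalently, the stationary distribution is uniform π_j = 1/128 for every state j, so by Kac's formula E[T_69] = 1/π_69 = 128.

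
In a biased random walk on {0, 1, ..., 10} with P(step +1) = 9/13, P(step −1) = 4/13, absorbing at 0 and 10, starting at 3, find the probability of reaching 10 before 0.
P(hit 10 before 0) = (1 − (4/9)^3) / (1 − (4/9)^10) = 636134877/697147165

Let u_k denote P(reach 10 before 0 | start at k). Boundary: u_0 = 0, u_10 = 1. Recurrence: u_k = 9/13·u_{k+1} + 4/13·u_{k-1} for 1 ≤ k ≤ 9. Try u_k = A + B·r^k with r = q/p = (4/13)/(9/13) = 4/9. Substitution satisfies the recurrence; boundary conditions give:
  u_k = (1 − r^k) / (1 − r^N) = (1 − (4/9)^3) / (1 − (4/9)^10) = 636134877/697147165.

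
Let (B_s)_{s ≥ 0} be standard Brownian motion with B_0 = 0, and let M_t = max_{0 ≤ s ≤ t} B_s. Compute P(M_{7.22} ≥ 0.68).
P(M_{7.22} ≥ 0.68) = 2·P(B_{7.22} ≥ 0.68) = 2(1 − Φ(0.68/√7.22)) ≈ 0.8002

By the reflection principle for Brownian motion, P(M_t ≥ a) = 2 · P(B_t ≥ a) for a ≥ 0. Since B_t ~ N(0, t), P(B_t ≥ 0.68) = 1 − Φ(0.68/√t) = 1 − Φ(0.68/√7.22) = 1 − Φ(0.2531). So
  P(M_{7.22} ≥ 0.68) = 2(1 − Φ(0.2531)) ≈ 0.8002.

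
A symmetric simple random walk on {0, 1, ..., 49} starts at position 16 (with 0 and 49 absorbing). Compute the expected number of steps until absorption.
E[τ | X_0 = 16] = 528

Let v_k = E[τ | X_0 = k]. Boundary: v_0 = v_49 = 0. Recurrence: v_k = 1 + (v_{k-1} + v_{k+1})/2 for 1 ≤ k ≤ 48. The particular solution to v_k − (v_{k-1} + v_{k+1})/2 = 1 is v_k = −k^2. Adding homogeneous solution A + B k and matching boundaries gives v_k = k (49 − k). Substituting k = 16: v_16 = 16 · 33 = 528.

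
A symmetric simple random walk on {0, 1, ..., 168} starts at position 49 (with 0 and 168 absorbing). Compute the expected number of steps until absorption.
E[τ | X_0 = 49] = 5831

Let v_k = E[τ | X_0 = k]. Boundary: v_0 = v_168 = 0. Recurrence: v_k = 1 + (v_{k-1} + v_{k+1})/2 for 1 ≤ k ≤ 167. The particular solution to v_k − (v_{k-1} + v_{k+1})/2 = 1 is v_k = −k^2. Adding homogeneous solution A + B k and matching boundaries gives v_k = k (168 − k). Substituting k = 49: v_49 = 49 · 119 = 5831.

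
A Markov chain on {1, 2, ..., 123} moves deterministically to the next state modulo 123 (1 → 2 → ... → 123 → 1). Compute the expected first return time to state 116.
E[T_116 | X_0 = 116] = 123

The chain cycles deterministically, so starting at state 116 it returns in exactly 123 steps. Equivalently, the stationary distribution is uniform π_j = 1/123 for every state j, so by Kac's formula E[T_116] = 1/π_116 = 123.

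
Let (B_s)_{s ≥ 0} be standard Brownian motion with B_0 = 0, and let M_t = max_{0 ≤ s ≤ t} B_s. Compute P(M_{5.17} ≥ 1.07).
P(M_{5.17} ≥ 1.07) = 2·P(B_{5.17} ≥ 1.07) = 2(1 − Φ(1.07/√5.17)) ≈ 0.6379

By the reflection principle for Brownian motion, P(M_t ≥ a) = 2 · P(B_t ≥ a) for a ≥ 0. Since B_t ~ N(0, t), P(B_t ≥ 1.07) = 1 − Φ(1.07/√t) = 1 − Φ(1.07/√5.17) = 1 − Φ(0.4706). So
  P(M_{5.17} ≥ 1.07) = 2(1 − Φ(0.4706)) ≈ 0.6379.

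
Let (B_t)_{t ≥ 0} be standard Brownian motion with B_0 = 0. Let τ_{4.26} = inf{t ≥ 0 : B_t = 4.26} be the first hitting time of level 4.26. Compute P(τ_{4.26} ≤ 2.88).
P(τ_{4.26} ≤ 2.88) = 2(1 − Φ(4.26/√2.88)) = 2(1 − Φ(2.5102)) ≈ 0.0121

By the reflection principle for standard BM, P(τ_b ≤ t) = 2 · P(B_t ≥ b). Since B_t ~ N(0, t), P(B_t ≥ 4.26) = 1 − Φ(4.26/√t) = 1 − Φ(4.26/√2.88) = 1 − Φ(2.5102) ≈ 0.00603. Doubling: P(τ_{4.26} ≤ 2.88) ≈ 2 · 0.00603 = 0.01206 ≈ 0.0121.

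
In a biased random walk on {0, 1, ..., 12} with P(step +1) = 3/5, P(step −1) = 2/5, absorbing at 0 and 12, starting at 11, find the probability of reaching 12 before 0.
P(hit 12 before 0) = (1 − (2/3)^11) / (1 − (2/3)^12) = 525297/527345

Let u_k denote P(reach 12 before 0 | start at k). Boundary: u_0 = 0, u_12 = 1. Recurrence: u_k = 3/5·u_{k+1} + 2/5·u_{k-1} for 1 ≤ k ≤ 11. Try u_k = A + B·r^k with r = q/p = (2/5)/(3/5) = 2/3. Substitution satisfies the recurrence; boundary conditions give:
  u_k = (1 − r^k) / (1 − r^N) = (1 − (2/3)^11) / (1 − (2/3)^12) = 525297/527345.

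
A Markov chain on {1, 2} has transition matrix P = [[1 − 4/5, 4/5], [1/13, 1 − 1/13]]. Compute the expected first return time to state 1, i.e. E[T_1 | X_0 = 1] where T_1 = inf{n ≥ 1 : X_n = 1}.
E[T_1 | X_0 = 1] = 1/π_1 = 57/5

For an irreducible recurrent Markov chain with stationary distribution π, E[T_i | X_0 = i] = 1/π_i (Kac's formula). Here π_1 = (1/13)/(4/5 + 1/13) = (1/13)/(57/65) = 5/57, so E[T_1 | X_0 = 1] = 1/π_1 = (4/5 + 1/13)/(1/13) = (57/65)/(1/13) = 57/5.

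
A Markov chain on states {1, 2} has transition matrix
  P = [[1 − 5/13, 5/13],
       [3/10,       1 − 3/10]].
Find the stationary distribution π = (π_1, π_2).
π_1 = 39/89, π_2 = 50/89

Solve πP = π with π_1 + π_2 = 1. From πP = π: π_1 · (1 − 5/13) + π_2 · 3/10 = π_1 ⇒ π_2 · 3/10 = π_1 · 5/13 ⇒ π_2/π_1 = (5/13)/(3/10) = 50/39. Together with π_1 + π_2 = 1:
  π_1 = (3/10)/(5/13 + 3/10) = (3/10)/(89/130) = 39/89,
  π_2 = (5/13)/(5/13 + 3/10) = (5/13)/(89/130) = 50/89.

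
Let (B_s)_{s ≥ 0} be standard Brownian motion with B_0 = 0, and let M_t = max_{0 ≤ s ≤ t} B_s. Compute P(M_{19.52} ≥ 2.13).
P(M_{19.52} ≥ 2.13) = 2·P(B_{19.52} ≥ 2.13) = 2(1 − Φ(2.13/√19.52)) ≈ 0.6297

By the reflection principle for Brownian motion, P(M_t ≥ a) = 2 · P(B_t ≥ a) for a ≥ 0. Since B_t ~ N(0, t), P(B_t ≥ 2.13) = 1 − Φ(2.13/√t) = 1 − Φ(2.13/√19.52) = 1 − Φ(0.4821). So
  P(M_{19.52} ≥ 2.13) = 2(1 − Φ(0.4821)) ≈ 0.6297.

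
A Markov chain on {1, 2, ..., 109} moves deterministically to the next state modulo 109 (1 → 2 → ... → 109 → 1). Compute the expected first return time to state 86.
E[T_86 | X_0 = 86] = 109

The chain cycles deterministically, so starting at state 86 it returns in exactly 109 steps. Equivalently, the stationary distribution is uniform π_j = 1/109 for every state j, so by Kac's formula E[T_86] = 1/π_86 = 109.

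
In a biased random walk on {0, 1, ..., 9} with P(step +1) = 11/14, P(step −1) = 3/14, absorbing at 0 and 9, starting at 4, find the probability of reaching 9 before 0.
P(hit 9 before 0) = (1 − (3/11)^4) / (1 − (3/11)^9) = 293112820/294741001

Let u_k denote P(reach 9 before 0 | start at k). Boundary: u_0 = 0, u_9 = 1. Recurrence: u_k = 11/14·u_{k+1} + 3/14·u_{k-1} for 1 ≤ k ≤ 8. Try u_k = A + B·r^k with r = q/p = (3/14)/(11/14) = 3/11. Substitution satisfies the recurrence; boundary conditions give:
  u_k = (1 − r^k) / (1 − r^N) = (1 − (3/11)^4) / (1 − (3/11)^9) = 293112820/294741001.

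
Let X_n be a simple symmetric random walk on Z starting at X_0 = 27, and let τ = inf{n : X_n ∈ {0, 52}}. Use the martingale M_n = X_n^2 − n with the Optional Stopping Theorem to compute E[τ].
E[τ] = 675

M_n = X_n^2 − n is a martingale (since E[X_{n+1}^2 | F_n] = X_n^2 + 1). By OST (τ has finite mean in a bounded region), E[M_τ] = E[M_0] = X_0^2 − 0 = 27^2 = 729. Also E[M_τ] = E[X_τ^2] − E[τ]. The walk exits at 0 or 52, with P(hit 52 first) = 27/52, so E[X_τ^2] = 52^2 · 27/52 + 0 = 1404. Thus E[τ] = E[X_τ^2] − E[M_τ] = 1404 − 729 = 675 = 27(52 − 27) = 675.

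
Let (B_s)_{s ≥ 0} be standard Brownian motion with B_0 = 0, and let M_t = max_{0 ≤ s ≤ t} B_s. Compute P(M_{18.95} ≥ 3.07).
P(M_{18.95} ≥ 3.07) = 2·P(B_{18.95} ≥ 3.07) = 2(1 − Φ(3.07/√18.95)) ≈ 0.4807

By the reflection principle for Brownian motion, P(M_t ≥ a) = 2 · P(B_t ≥ a) for a ≥ 0. Since B_t ~ N(0, t), P(B_t ≥ 3.07) = 1 − Φ(3.07/√t) = 1 − Φ(3.07/√18.95) = 1 − Φ(0.7052). So
  P(M_{18.95} ≥ 3.07) = 2(1 − Φ(0.7052)) ≈ 0.4807.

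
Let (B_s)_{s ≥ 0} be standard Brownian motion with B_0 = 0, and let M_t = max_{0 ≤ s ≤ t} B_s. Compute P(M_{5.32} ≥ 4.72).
P(M_{5.32} ≥ 4.72) = 2·P(B_{5.32} ≥ 4.72) = 2(1 − Φ(4.72/√5.32)) ≈ 0.0407

By the reflection principle for Brownian motion, P(M_t ≥ a) = 2 · P(B_t ≥ a) for a ≥ 0. Since B_t ~ N(0, t), P(B_t ≥ 4.72) = 1 − Φ(4.72/√t) = 1 − Φ(4.72/√5.32) = 1 − Φ(2.0464). So
  P(M_{5.32} ≥ 4.72) = 2(1 − Φ(2.0464)) ≈ 0.0407.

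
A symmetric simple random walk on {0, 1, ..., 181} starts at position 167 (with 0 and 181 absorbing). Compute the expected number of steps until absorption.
E[τ | X_0 = 167] = 2338

Let v_k = E[τ | X_0 = k]. Boundary: v_0 = v_181 = 0. Recurrence: v_k = 1 + (v_{k-1} + v_{k+1})/2 for 1 ≤ k ≤ 180. The particular solution to v_k − (v_{k-1} + v_{k+1})/2 = 1 is v_k = −k^2. Adding homogeneous solution A + B k and matching boundaries gives v_k = k (181 − k). Substituting k = 167: v_167 = 167 · 14 = 2338.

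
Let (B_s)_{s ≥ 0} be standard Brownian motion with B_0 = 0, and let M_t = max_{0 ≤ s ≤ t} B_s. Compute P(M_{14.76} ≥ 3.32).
P(M_{14.76} ≥ 3.32) = 2·P(B_{14.76} ≥ 3.32) = 2(1 − Φ(3.32/√14.76)) ≈ 0.3875

By the reflection principle for Brownian motion, P(M_t ≥ a) = 2 · P(B_t ≥ a) for a ≥ 0. Since B_t ~ N(0, t), P(B_t ≥ 3.32) = 1 − Φ(3.32/√t) = 1 − Φ(3.32/√14.76) = 1 − Φ(0.8642). So
  P(M_{14.76} ≥ 3.32) = 2(1 − Φ(0.8642)) ≈ 0.3875.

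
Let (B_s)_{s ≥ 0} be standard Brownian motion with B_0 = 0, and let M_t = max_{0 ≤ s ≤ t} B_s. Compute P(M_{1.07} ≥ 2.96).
P(M_{1.07} ≥ 2.96) = 2·P(B_{1.07} ≥ 2.96) = 2(1 − Φ(2.96/√1.07)) ≈ 0.0042

By the reflection principle for Brownian motion, P(M_t ≥ a) = 2 · P(B_t ≥ a) for a ≥ 0. Since B_t ~ N(0, t), P(B_t ≥ 2.96) = 1 − Φ(2.96/√t) = 1 − Φ(2.96/√1.07) = 1 − Φ(2.8615). So
  P(M_{1.07} ≥ 2.96) = 2(1 − Φ(2.8615)) ≈ 0.0042.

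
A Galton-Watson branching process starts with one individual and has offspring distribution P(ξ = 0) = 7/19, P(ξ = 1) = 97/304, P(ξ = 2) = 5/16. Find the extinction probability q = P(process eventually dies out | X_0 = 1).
q = 1

Mean offspring μ = 0·7/19 + 1·97/304 + 2·5/16 = 287/304 ≤ 1. For μ ≤ 1 with offspring not concentrated at 1, the Galton-Watson process goes extinct almost surely, so q = 1.
(Algebraic check: The pgf is f(s) = 7/19 + 97/304·s + 5/16·s². The extinction probability q is the smallest fixed point of f in [0, 1]. Setting s = f(s):
  5/16·s² + (97/304 − 1)·s + 7/19 = 0
  5/16·s² − (7/19 + 5/16)·s + 7/19 = 0
which factors as (s − 1)·(5/16·s − 7/19) = 0, giving roots s = 1 and s = (7/19)/(5/16) = 112/95. Since 112/95 ≥ 1, the smallest root in [0, 1] is s = 1.)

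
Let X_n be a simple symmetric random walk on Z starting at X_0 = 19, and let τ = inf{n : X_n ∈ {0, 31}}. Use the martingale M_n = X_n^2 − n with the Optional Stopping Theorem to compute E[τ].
E[τ] = 228

M_n = X_n^2 − n is a martingale (since E[X_{n+1}^2 | F_n] = X_n^2 + 1). By OST (τ has finite mean in a bounded region), E[M_τ] = E[M_0] = X_0^2 − 0 = 19^2 = 361. Also E[M_τ] = E[X_τ^2] − E[τ]. The walk exits at 0 or 31, with P(hit 31 first) = 19/31, so E[X_τ^2] = 31^2 · 19/31 + 0 = 589. Thus E[τ] = E[X_τ^2] − E[M_τ] = 589 − 361 = 228 = 19(31 − 19) = 228.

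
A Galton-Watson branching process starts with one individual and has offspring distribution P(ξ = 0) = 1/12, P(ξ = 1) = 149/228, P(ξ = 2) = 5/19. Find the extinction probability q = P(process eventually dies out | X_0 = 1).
q = 19/60

The pgf is f(s) = 1/12 + 149/228·s + 5/19·s². The extinction probability q is the smallest fixed point of f in [0, 1]. Setting s = f(s):
  5/19·s² + (149/228 − 1)·s + 1/12 = 0
  5/19·s² − (1/12 + 5/19)·s + 1/12 = 0
which factors as (s − 1)·(5/19·s − 1/12) = 0, giving roots s = 1 and s = (1/12)/(5/19) = 19/60.
Mean offspring μ = 149/228 + 2·5/19 = 269/228 > 1 (supercritical), so q < 1. The extinction probability is the smaller root: q = (1/12)/(5/19) = 19/60.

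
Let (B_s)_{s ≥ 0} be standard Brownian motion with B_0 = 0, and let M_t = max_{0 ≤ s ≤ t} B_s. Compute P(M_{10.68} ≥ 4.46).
P(M_{10.68} ≥ 4.46) = 2·P(B_{10.68} ≥ 4.46) = 2(1 − Φ(4.46/√10.68)) ≈ 0.1723

By the reflection principle for Brownian motion, P(M_t ≥ a) = 2 · P(B_t ≥ a) for a ≥ 0. Since B_t ~ N(0, t), P(B_t ≥ 4.46) = 1 − Φ(4.46/√t) = 1 − Φ(4.46/√10.68) = 1 − Φ(1.3647). So
  P(M_{10.68} ≥ 4.46) = 2(1 − Φ(1.3647)) ≈ 0.1723.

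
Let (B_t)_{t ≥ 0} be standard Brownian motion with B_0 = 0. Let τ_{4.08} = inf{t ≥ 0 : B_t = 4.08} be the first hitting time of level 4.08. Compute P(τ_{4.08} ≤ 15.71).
P(τ_{4.08} ≤ 15.71) = 2(1 − Φ(4.08/√15.71)) = 2(1 − Φ(1.0294)) ≈ 0.3033

By the reflection principle for standard BM, P(τ_b ≤ t) = 2 · P(B_t ≥ b). Since B_t ~ N(0, t), P(B_t ≥ 4.08) = 1 − Φ(4.08/√t) = 1 − Φ(4.08/√15.71) = 1 − Φ(1.0294) ≈ 0.15165. Doubling: P(τ_{4.08} ≤ 15.71) ≈ 2 · 0.15165 = 0.30330 ≈ 0.3033.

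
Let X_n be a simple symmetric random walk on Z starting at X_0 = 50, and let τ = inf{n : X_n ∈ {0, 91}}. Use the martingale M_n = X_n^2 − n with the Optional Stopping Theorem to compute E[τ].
E[τ] = 2050

M_n = X_n^2 − n is a martingale (since E[X_{n+1}^2 | F_n] = X_n^2 + 1). By OST (τ has finite mean in a bounded region), E[M_τ] = E[M_0] = X_0^2 − 0 = 50^2 = 2500. Also E[M_τ] = E[X_τ^2] − E[τ]. The walk exits at 0 or 91, with P(hit 91 first) = 50/91, so E[X_τ^2] = 91^2 · 50/91 + 0 = 4550. Thus E[τ] = E[X_τ^2] − E[M_τ] = 4550 − 2500 = 2050 = 50(91 − 50) = 2050.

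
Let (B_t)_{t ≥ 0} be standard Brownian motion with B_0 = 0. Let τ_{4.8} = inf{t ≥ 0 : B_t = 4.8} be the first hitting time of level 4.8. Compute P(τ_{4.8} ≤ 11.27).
P(τ_{4.8} ≤ 11.27) = 2(1 − Φ(4.8/√11.27)) = 2(1 − Φ(1.4298)) ≈ 0.1528

By the reflection principle for standard BM, P(τ_b ≤ t) = 2 · P(B_t ≥ b). Since B_t ~ N(0, t), P(B_t ≥ 4.8) = 1 − Φ(4.8/√t) = 1 − Φ(4.8/√11.27) = 1 − Φ(1.4298) ≈ 0.07639. Doubling: P(τ_{4.8} ≤ 11.27) ≈ 2 · 0.07639 = 0.15278 ≈ 0.1528.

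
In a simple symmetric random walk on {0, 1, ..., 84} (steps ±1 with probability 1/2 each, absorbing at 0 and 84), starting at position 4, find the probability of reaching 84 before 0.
P(hit 84 before 0) = 4/84 = 1/21

Let u_k = P(hit 84 before 0 | start at k). Then u_0 = 0, u_84 = 1, and u_k = u_{k-1}/2 + u_{k+1}/2 for 1 ≤ k ≤ 83. This harmonic recurrence is solved by u_k = k/84, giving u_4 = 4/84 = 1/21.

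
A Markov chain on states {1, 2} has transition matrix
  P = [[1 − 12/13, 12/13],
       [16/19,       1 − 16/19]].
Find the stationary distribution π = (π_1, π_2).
π_1 = 52/109, π_2 = 57/109

Solve πP = π with π_1 + π_2 = 1. From πP = π: π_1 · (1 − 12/13) + π_2 · 16/19 = π_1 ⇒ π_2 · 16/19 = π_1 · 12/13 ⇒ π_2/π_1 = (12/13)/(16/19) = 57/52. Together with π_1 + π_2 = 1:
  π_1 = (16/19)/(12/13 + 16/19) = (16/19)/(436/247) = 52/109,
  π_2 = (12/13)/(12/13 + 16/19) = (12/13)/(436/247) = 57/109.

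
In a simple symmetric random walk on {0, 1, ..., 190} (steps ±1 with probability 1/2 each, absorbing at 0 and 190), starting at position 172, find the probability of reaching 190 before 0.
P(hit 190 before 0) = 172/190 = 86/95

Let u_k = P(hit 190 before 0 | start at k). Then u_0 = 0, u_190 = 1, and u_k = u_{k-1}/2 + u_{k+1}/2 for 1 ≤ k ≤ 189. This harmonic recurrence is solved by u_k = k/190, giving u_172 = 172/190 = 86/95.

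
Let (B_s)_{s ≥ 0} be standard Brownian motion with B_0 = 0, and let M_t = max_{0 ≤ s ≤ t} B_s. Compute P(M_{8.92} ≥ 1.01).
P(M_{8.92} ≥ 1.01) = 2·P(B_{8.92} ≥ 1.01) = 2(1 − Φ(1.01/√8.92)) ≈ 0.7352

By the reflection principle for Brownian motion, P(M_t ≥ a) = 2 · P(B_t ≥ a) for a ≥ 0. Since B_t ~ N(0, t), P(B_t ≥ 1.01) = 1 − Φ(1.01/√t) = 1 − Φ(1.01/√8.92) = 1 − Φ(0.3382). So
  P(M_{8.92} ≥ 1.01) = 2(1 − Φ(0.3382)) ≈ 0.7352.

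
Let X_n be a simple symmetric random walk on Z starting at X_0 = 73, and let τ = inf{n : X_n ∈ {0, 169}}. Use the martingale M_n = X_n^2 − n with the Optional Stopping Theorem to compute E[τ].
E[τ] = 7008

M_n = X_n^2 − n is a martingale (since E[X_{n+1}^2 | F_n] = X_n^2 + 1). By OST (τ has finite mean in a bounded region), E[M_τ] = E[M_0] = X_0^2 − 0 = 73^2 = 5329. Also E[M_τ] = E[X_τ^2] − E[τ]. The walk exits at 0 or 169, with P(hit 169 first) = 73/169, so E[X_τ^2] = 169^2 · 73/169 + 0 = 12337. Thus E[τ] = E[X_τ^2] − E[M_τ] = 12337 − 5329 = 7008 = 73(169 − 73) = 7008.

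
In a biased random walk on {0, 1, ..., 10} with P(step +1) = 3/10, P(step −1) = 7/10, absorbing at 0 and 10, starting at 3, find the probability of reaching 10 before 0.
P(hit 10 before 0) = (1 − (7/3)^3) / (1 − (7/3)^10) = 172773/70604050

Let u_k denote P(reach 10 before 0 | start at k). Boundary: u_0 = 0, u_10 = 1. Recurrence: u_k = 3/10·u_{k+1} + 7/10·u_{k-1} for 1 ≤ k ≤ 9. Try u_k = A + B·r^k with r = q/p = (7/10)/(3/10) = 7/3. Substitution satisfies the recurrence; boundary conditions give:
  u_k = (1 − r^k) / (1 − r^N) = (1 − (7/3)^3) / (1 − (7/3)^10) = 172773/70604050.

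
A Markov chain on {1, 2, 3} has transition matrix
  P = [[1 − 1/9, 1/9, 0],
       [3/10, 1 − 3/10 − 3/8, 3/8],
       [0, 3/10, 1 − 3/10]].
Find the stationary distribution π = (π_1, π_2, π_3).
π = (6/11, 20/99, 25/99)

This is a birth-death chain on three states, which satisfies detailed balance: π_1 · P_{12} = π_2 · P_{21} and π_2 · P_{23} = π_3 · P_{32}.
From π_1 · 1/9 = π_2 · 3/10: π_2/π_1 = (1/9)/(3/10) = 10/27.
From π_2 · 3/8 = π_3 · 3/10: π_3/π_2 = (3/8)/(3/10) = 5/4.
Take π_1 proportional to 1; then unnormalized π = (1, 10/27, 25/54). Normalize by dividing by the sum 11/6:
  π = (6/11, 20/99, 25/99).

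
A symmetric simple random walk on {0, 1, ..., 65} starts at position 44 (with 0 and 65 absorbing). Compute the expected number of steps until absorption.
E[τ | X_0 = 44] = 924

Let v_k = E[τ | X_0 = k]. Boundary: v_0 = v_65 = 0. Recurrence: v_k = 1 + (v_{k-1} + v_{k+1})/2 for 1 ≤ k ≤ 64. The particular solution to v_k − (v_{k-1} + v_{k+1})/2 = 1 is v_k = −k^2. Adding homogeneous solution A + B k and matching boundaries gives v_k = k (65 − k). Substituting k = 44: v_44 = 44 · 21 = 924.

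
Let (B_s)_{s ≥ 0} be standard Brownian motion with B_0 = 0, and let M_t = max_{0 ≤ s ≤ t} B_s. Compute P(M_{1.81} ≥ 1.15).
P(M_{1.81} ≥ 1.15) = 2·P(B_{1.81} ≥ 1.15) = 2(1 − Φ(1.15/√1.81)) ≈ 0.3927

By the reflection principle for Brownian motion, P(M_t ≥ a) = 2 · P(B_t ≥ a) for a ≥ 0. Since B_t ~ N(0, t), P(B_t ≥ 1.15) = 1 − Φ(1.15/√t) = 1 − Φ(1.15/√1.81) = 1 − Φ(0.8548). So
  P(M_{1.81} ≥ 1.15) = 2(1 − Φ(0.8548)) ≈ 0.3927.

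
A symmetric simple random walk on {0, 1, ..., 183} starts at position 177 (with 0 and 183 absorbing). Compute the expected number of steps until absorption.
E[τ | X_0 = 177] = 1062

Let v_k = E[τ | X_0 = k]. Boundary: v_0 = v_183 = 0. Recurrence: v_k = 1 + (v_{k-1} + v_{k+1})/2 for 1 ≤ k ≤ 182. The particular solution to v_k − (v_{k-1} + v_{k+1})/2 = 1 is v_k = −k^2. Adding homogeneous solution A + B k and matching boundaries gives v_k = k (183 − k). Substituting k = 177: v_177 = 177 · 6 = 1062.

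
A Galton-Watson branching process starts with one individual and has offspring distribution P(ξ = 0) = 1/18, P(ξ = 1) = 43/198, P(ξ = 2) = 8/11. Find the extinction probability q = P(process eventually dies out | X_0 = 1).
q = 11/144

The pgf is f(s) = 1/18 + 43/198·s + 8/11·s². The extinction probability q is the smallest fixed point of f in [0, 1]. Setting s = f(s):
  8/11·s² + (43/198 − 1)·s + 1/18 = 0
  8/11·s² − (1/18 + 8/11)·s + 1/18 = 0
which factors as (s − 1)·(8/11·s − 1/18) = 0, giving roots s = 1 and s = (1/18)/(8/11) = 11/144.
Mean offspring μ = 43/198 + 2·8/11 = 331/198 > 1 (supercritical), so q < 1. The extinction probability is the smaller root: q = (1/18)/(8/11) = 11/144.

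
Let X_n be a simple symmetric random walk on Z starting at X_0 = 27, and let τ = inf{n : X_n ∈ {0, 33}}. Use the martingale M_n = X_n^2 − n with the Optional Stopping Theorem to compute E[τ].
E[τ] = 162

M_n = X_n^2 − n is a martingale (since E[X_{n+1}^2 | F_n] = X_n^2 + 1). By OST (τ has finite mean in a bounded region), E[M_τ] = E[M_0] = X_0^2 − 0 = 27^2 = 729. Also E[M_τ] = E[X_τ^2] − E[τ]. The walk exits at 0 or 33, with P(hit 33 first) = 27/33, so E[X_τ^2] = 33^2 · 27/33 + 0 = 891. Thus E[τ] = E[X_τ^2] − E[M_τ] = 891 − 729 = 162 = 27(33 − 27) = 162.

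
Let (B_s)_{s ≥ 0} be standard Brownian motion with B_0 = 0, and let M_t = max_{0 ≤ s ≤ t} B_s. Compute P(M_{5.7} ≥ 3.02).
P(M_{5.7} ≥ 3.02) = 2·P(B_{5.7} ≥ 3.02) = 2(1 − Φ(3.02/√5.7)) ≈ 0.2059

By the reflection principle for Brownian motion, P(M_t ≥ a) = 2 · P(B_t ≥ a) for a ≥ 0. Since B_t ~ N(0, t), P(B_t ≥ 3.02) = 1 − Φ(3.02/√t) = 1 − Φ(3.02/√5.7) = 1 − Φ(1.2649). So
  P(M_{5.7} ≥ 3.02) = 2(1 − Φ(1.2649)) ≈ 0.2059.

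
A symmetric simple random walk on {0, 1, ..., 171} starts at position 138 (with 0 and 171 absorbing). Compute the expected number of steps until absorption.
E[τ | X_0 = 138] = 4554

Let v_k = E[τ | X_0 = k]. Boundary: v_0 = v_171 = 0. Recurrence: v_k = 1 + (v_{k-1} + v_{k+1})/2 for 1 ≤ k ≤ 170. The particular solution to v_k − (v_{k-1} + v_{k+1})/2 = 1 is v_k = −k^2. Adding homogeneous solution A + B k and matching boundaries gives v_k = k (171 − k). Substituting k = 138: v_138 = 138 · 33 = 4554.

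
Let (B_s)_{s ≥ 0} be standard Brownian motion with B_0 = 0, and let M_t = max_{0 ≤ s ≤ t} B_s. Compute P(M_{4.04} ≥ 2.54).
P(M_{4.04} ≥ 2.54) = 2·P(B_{4.04} ≥ 2.54) = 2(1 − Φ(2.54/√4.04)) ≈ 0.2063

By the reflection principle for Brownian motion, P(M_t ≥ a) = 2 · P(B_t ≥ a) for a ≥ 0. Since B_t ~ N(0, t), P(B_t ≥ 2.54) = 1 − Φ(2.54/√t) = 1 − Φ(2.54/√4.04) = 1 − Φ(1.2637). So
  P(M_{4.04} ≥ 2.54) = 2(1 − Φ(1.2637)) ≈ 0.2063.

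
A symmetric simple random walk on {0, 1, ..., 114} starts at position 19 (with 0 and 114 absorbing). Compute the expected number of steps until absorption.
E[τ | X_0 = 19] = 1805

Let v_k = E[τ | X_0 = k]. Boundary: v_0 = v_114 = 0. Recurrence: v_k = 1 + (v_{k-1} + v_{k+1})/2 for 1 ≤ k ≤ 113. The particular solution to v_k − (v_{k-1} + v_{k+1})/2 = 1 is v_k = −k^2. Adding homogeneous solution A + B k and matching boundaries gives v_k = k (114 − k). Substituting k = 19: v_19 = 19 · 95 = 1805.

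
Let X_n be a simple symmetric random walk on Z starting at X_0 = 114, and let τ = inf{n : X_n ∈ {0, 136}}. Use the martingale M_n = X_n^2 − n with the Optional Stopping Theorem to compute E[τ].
E[τ] = 2508

M_n = X_n^2 − n is a martingale (since E[X_{n+1}^2 | F_n] = X_n^2 + 1). By OST (τ has finite mean in a bounded region), E[M_τ] = E[M_0] = X_0^2 − 0 = 114^2 = 12996. Also E[M_τ] = E[X_τ^2] − E[τ]. The walk exits at 0 or 136, with P(hit 136 first) = 114/136, so E[X_τ^2] = 136^2 · 114/136 + 0 = 15504. Thus E[τ] = E[X_τ^2] − E[M_τ] = 15504 − 12996 = 2508 = 114(136 − 114) = 2508.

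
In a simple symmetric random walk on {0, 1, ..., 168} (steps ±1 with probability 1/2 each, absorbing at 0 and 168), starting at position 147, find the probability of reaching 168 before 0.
P(hit 168 before 0) = 147/168 = 7/8

Let u_k = P(hit 168 before 0 | start at k). Then u_0 = 0, u_168 = 1, and u_k = u_{k-1}/2 + u_{k+1}/2 for 1 ≤ k ≤ 167. This harmonic recurrence is solved by u_k = k/168, giving u_147 = 147/168 = 7/8.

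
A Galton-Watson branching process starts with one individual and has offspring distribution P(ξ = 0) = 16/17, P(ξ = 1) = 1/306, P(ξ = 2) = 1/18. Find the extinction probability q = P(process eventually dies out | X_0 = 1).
q = 1

Mean offspring μ = 0·16/17 + 1·1/306 + 2·1/18 = 35/306 ≤ 1. For μ ≤ 1 with offspring not concentrated at 1, the Galton-Watson process goes extinct almost surely, so q = 1.
(Algebraic check: The pgf is f(s) = 16/17 + 1/306·s + 1/18·s². The extinction probability q is the smallest fixed point of f in [0, 1]. Setting s = f(s):
  1/18·s² + (1/306 − 1)·s + 16/17 = 0
  1/18·s² − (16/17 + 1/18)·s + 16/17 = 0
which factors as (s − 1)·(1/18·s − 16/17) = 0, giving roots s = 1 and s = (16/17)/(1/18) = 288/17. Since 288/17 ≥ 1, the smallest root in [0, 1] is s = 1.)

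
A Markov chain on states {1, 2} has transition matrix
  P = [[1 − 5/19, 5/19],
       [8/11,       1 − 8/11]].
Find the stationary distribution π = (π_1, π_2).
π_1 = 152/207, π_2 = 55/207

Solve πP = π with π_1 + π_2 = 1. From πP = π: π_1 · (1 − 5/19) + π_2 · 8/11 = π_1 ⇒ π_2 · 8/11 = π_1 · 5/19 ⇒ π_2/π_1 = (5/19)/(8/11) = 55/152. Together with π_1 + π_2 = 1:
  π_1 = (8/11)/(5/19 + 8/11) = (8/11)/(207/209) = 152/207,
  π_2 = (5/19)/(5/19 + 8/11) = (5/19)/(207/209) = 55/207.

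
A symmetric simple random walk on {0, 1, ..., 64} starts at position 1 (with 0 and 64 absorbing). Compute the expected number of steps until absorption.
E[τ | X_0 = 1] = 63

Let v_k = E[τ | X_0 = k]. Boundary: v_0 = v_64 = 0. Recurrence: v_k = 1 + (v_{k-1} + v_{k+1})/2 for 1 ≤ k ≤ 63. The particular solution to v_k − (v_{k-1} + v_{k+1})/2 = 1 is v_k = −k^2. Adding homogeneous solution A + B k and matching boundaries gives v_k = k (64 − k). Substituting k = 1: v_1 = 1 · 63 = 63.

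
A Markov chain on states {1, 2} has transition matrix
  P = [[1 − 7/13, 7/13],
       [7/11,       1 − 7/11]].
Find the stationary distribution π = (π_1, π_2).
π_1 = 13/24, π_2 = 11/24

Solve πP = π with π_1 + π_2 = 1. From πP = π: π_1 · (1 − 7/13) + π_2 · 7/11 = π_1 ⇒ π_2 · 7/11 = π_1 · 7/13 ⇒ π_2/π_1 = (7/13)/(7/11) = 11/13. Together with π_1 + π_2 = 1:
  π_1 = (7/11)/(7/13 + 7/11) = (7/11)/(168/143) = 13/24,
  π_2 = (7/13)/(7/13 + 7/11) = (7/13)/(168/143) = 11/24.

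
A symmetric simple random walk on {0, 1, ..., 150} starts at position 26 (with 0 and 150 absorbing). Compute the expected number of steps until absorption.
E[τ | X_0 = 26] = 3224

Let v_k = E[τ | X_0 = k]. Boundary: v_0 = v_150 = 0. Recurrence: v_k = 1 + (v_{k-1} + v_{k+1})/2 for 1 ≤ k ≤ 149. The particular solution to v_k − (v_{k-1} + v_{k+1})/2 = 1 is v_k = −k^2. Adding homogeneous solution A + B k and matching boundaries gives v_k = k (150 − k). Substituting k = 26: v_26 = 26 · 124 = 3224.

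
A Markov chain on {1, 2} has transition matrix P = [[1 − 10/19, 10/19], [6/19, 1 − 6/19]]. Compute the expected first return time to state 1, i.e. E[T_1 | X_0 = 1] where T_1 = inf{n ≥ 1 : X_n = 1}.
E[T_1 | X_0 = 1] = 1/π_1 = 8/3

For an irreducible recurrent Markov chain with stationary distribution π, E[T_i | X_0 = i] = 1/π_i (Kac's formula). Here π_1 = (6/19)/(10/19 + 6/19) = (6/19)/(16/19) = 3/8, so E[T_1 | X_0 = 1] = 1/π_1 = (10/19 + 6/19)/(6/19) = (16/19)/(6/19) = 8/3.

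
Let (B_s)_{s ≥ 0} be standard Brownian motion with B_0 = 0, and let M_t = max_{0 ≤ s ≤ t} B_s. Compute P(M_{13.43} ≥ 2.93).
P(M_{13.43} ≥ 2.93) = 2·P(B_{13.43} ≥ 2.93) = 2(1 − Φ(2.93/√13.43)) ≈ 0.4240

By the reflection principle for Brownian motion, P(M_t ≥ a) = 2 · P(B_t ≥ a) for a ≥ 0. Since B_t ~ N(0, t), P(B_t ≥ 2.93) = 1 − Φ(2.93/√t) = 1 − Φ(2.93/√13.43) = 1 − Φ(0.7995). So
  P(M_{13.43} ≥ 2.93) = 2(1 − Φ(0.7995)) ≈ 0.4240.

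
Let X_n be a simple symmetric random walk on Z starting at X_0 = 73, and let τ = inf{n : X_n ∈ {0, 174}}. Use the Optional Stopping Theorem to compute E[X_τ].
E[X_τ] = 73

X_n is a martingale and τ is a bounded-mean stopping time (indeed τ is finite a.s. with bounded expectation since the walk is in a bounded region). By the OST, E[X_τ] = E[X_0] = 73. Equivalently: E[X_τ] = 174 · P(hit 174 first) + 0 · P(hit 0 first) = 174 · (73/174) = 73.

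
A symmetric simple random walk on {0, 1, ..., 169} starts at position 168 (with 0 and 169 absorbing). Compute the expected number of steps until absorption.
E[τ | X_0 = 168] = 168

Let v_k = E[τ | X_0 = k]. Boundary: v_0 = v_169 = 0. Recurrence: v_k = 1 + (v_{k-1} + v_{k+1})/2 for 1 ≤ k ≤ 168. The particular solution to v_k − (v_{k-1} + v_{k+1})/2 = 1 is v_k = −k^2. Adding homogeneous solution A + B k and matching boundaries gives v_k = k (169 − k). Substituting k = 168: v_168 = 168 · 1 = 168.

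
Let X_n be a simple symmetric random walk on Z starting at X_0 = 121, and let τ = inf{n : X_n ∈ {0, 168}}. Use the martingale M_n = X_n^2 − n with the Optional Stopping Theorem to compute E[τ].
E[τ] = 5687

M_n = X_n^2 − n is a martingale (since E[X_{n+1}^2 | F_n] = X_n^2 + 1). By OST (τ has finite mean in a bounded region), E[M_τ] = E[M_0] = X_0^2 − 0 = 121^2 = 14641. Also E[M_τ] = E[X_τ^2] − E[τ]. The walk exits at 0 or 168, with P(hit 168 first) = 121/168, so E[X_τ^2] = 168^2 · 121/168 + 0 = 20328. Thus E[τ] = E[X_τ^2] − E[M_τ] = 20328 − 14641 = 5687 = 121(168 − 121) = 5687.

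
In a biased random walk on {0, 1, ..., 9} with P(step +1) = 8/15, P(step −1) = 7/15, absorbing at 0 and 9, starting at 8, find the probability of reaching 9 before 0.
P(hit 9 before 0) = (1 − (7/8)^8) / (1 − (7/8)^9) = 88099320/93864121

Let u_k denote P(reach 9 before 0 | start at k). Boundary: u_0 = 0, u_9 = 1. Recurrence: u_k = 8/15·u_{k+1} + 7/15·u_{k-1} for 1 ≤ k ≤ 8. Try u_k = A + B·r^k with r = q/p = (7/15)/(8/15) = 7/8. Substitution satisfies the recurrence; boundary conditions give:
  u_k = (1 − r^k) / (1 − r^N) = (1 − (7/8)^8) / (1 − (7/8)^9) = 88099320/93864121.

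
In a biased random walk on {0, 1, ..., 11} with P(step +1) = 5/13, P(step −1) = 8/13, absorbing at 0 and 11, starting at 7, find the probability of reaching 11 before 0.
P(hit 11 before 0) = (1 − (8/5)^7) / (1 − (8/5)^11) = 420630625/2847035489

Let u_k denote P(reach 11 before 0 | start at k). Boundary: u_0 = 0, u_11 = 1. Recurrence: u_k = 5/13·u_{k+1} + 8/13·u_{k-1} for 1 ≤ k ≤ 10. Try u_k = A + B·r^k with r = q/p = (8/13)/(5/13) = 8/5. Substitution satisfies the recurrence; boundary conditions give:
  u_k = (1 − r^k) / (1 − r^N) = (1 − (8/5)^7) / (1 − (8/5)^11) = 420630625/2847035489.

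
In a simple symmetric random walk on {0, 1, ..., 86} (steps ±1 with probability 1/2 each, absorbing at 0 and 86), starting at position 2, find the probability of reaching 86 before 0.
P(hit 86 before 0) = 2/86 = 1/43

Let u_k = P(hit 86 before 0 | start at k). Then u_0 = 0, u_86 = 1, and u_k = u_{k-1}/2 + u_{k+1}/2 for 1 ≤ k ≤ 85. This harmonic recurrence is solved by u_k = k/86, giving u_2 = 2/86 = 1/43.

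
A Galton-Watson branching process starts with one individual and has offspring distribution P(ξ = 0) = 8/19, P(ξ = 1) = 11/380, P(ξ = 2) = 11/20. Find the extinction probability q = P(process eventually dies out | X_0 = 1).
q = 160/209

The pgf is f(s) = 8/19 + 11/380·s + 11/20·s². The extinction probability q is the smallest fixed point of f in [0, 1]. Setting s = f(s):
  11/20·s² + (11/380 − 1)·s + 8/19 = 0
  11/20·s² − (8/19 + 11/20)·s + 8/19 = 0
which factors as (s − 1)·(11/20·s − 8/19) = 0, giving roots s = 1 and s = (8/19)/(11/20) = 160/209.
Mean offspring μ = 11/380 + 2·11/20 = 429/380 > 1 (supercritical), so q < 1. The extinction probability is the smaller root: q = (8/19)/(11/20) = 160/209.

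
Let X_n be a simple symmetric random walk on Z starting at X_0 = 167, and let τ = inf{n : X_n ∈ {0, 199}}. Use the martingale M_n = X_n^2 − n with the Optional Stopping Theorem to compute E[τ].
E[τ] = 5344

M_n = X_n^2 − n is a martingale (since E[X_{n+1}^2 | F_n] = X_n^2 + 1). By OST (τ has finite mean in a bounded region), E[M_τ] = E[M_0] = X_0^2 − 0 = 167^2 = 27889. Also E[M_τ] = E[X_τ^2] − E[τ]. The walk exits at 0 or 199, with P(hit 199 first) = 167/199, so E[X_τ^2] = 199^2 · 167/199 + 0 = 33233. Thus E[τ] = E[X_τ^2] − E[M_τ] = 33233 − 27889 = 5344 = 167(199 − 167) = 5344.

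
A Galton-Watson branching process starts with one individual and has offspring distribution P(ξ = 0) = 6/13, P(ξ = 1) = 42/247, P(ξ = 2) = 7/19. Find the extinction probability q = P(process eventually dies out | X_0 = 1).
q = 1

Mean offspring μ = 0·6/13 + 1·42/247 + 2·7/19 = 224/247 ≤ 1. For μ ≤ 1 with offspring not concentrated at 1, the Galton-Watson process goes extinct almost surely, so q = 1.
(Algebraic check: The pgf is f(s) = 6/13 + 42/247·s + 7/19·s². The extinction probability q is the smallest fixed point of f in [0, 1]. Setting s = f(s):
  7/19·s² + (42/247 − 1)·s + 6/13 = 0
  7/19·s² − (6/13 + 7/19)·s + 6/13 = 0
which factors as (s − 1)·(7/19·s − 6/13) = 0, giving roots s = 1 and s = (6/13)/(7/19) = 114/91. Since 114/91 ≥ 1, the smallest root in [0, 1] is s = 1.)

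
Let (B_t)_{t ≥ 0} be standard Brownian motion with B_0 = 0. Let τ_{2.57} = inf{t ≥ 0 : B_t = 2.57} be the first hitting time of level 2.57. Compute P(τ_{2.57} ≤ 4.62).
P(τ_{2.57} ≤ 4.62) = 2(1 − Φ(2.57/√4.62)) = 2(1 − Φ(1.1957)) ≈ 0.2318

By the reflection principle for standard BM, P(τ_b ≤ t) = 2 · P(B_t ≥ b). Since B_t ~ N(0, t), P(B_t ≥ 2.57) = 1 − Φ(2.57/√t) = 1 − Φ(2.57/√4.62) = 1 − Φ(1.1957) ≈ 0.11591. Doubling: P(τ_{2.57} ≤ 4.62) ≈ 2 · 0.11591 = 0.23182 ≈ 0.2318.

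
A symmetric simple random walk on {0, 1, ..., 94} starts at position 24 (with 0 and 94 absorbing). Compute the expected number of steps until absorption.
E[τ | X_0 = 24] = 1680

Let v_k = E[τ | X_0 = k]. Boundary: v_0 = v_94 = 0. Recurrence: v_k = 1 + (v_{k-1} + v_{k+1})/2 for 1 ≤ k ≤ 93. The particular solution to v_k − (v_{k-1} + v_{k+1})/2 = 1 is v_k = −k^2. Adding homogeneous solution A + B k and matching boundaries gives v_k = k (94 − k). Substituting k = 24: v_24 = 24 · 70 = 1680.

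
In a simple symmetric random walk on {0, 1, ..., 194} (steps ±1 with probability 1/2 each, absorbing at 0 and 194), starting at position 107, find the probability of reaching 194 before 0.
P(hit 194 before 0) = 107/194

Let u_k = P(hit 194 before 0 | start at k). Then u_0 = 0, u_194 = 1, and u_k = u_{k-1}/2 + u_{k+1}/2 for 1 ≤ k ≤ 193. This harmonic recurrence is solved by u_k = k/194, giving u_107 = 107/194.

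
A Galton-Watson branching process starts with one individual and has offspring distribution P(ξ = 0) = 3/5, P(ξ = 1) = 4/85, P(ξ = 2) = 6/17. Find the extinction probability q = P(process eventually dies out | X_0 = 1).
q = 1

Mean offspring μ = 0·3/5 + 1·4/85 + 2·6/17 = 64/85 ≤ 1. For μ ≤ 1 with offspring not concentrated at 1, the Galton-Watson process goes extinct almost surely, so q = 1.
(Algebraic check: The pgf is f(s) = 3/5 + 4/85·s + 6/17·s². The extinction probability q is the smallest fixed point of f in [0, 1]. Setting s = f(s):
  6/17·s² + (4/85 − 1)·s + 3/5 = 0
  6/17·s² − (3/5 + 6/17)·s + 3/5 = 0
which factors as (s − 1)·(6/17·s − 3/5) = 0, giving roots s = 1 and s = (3/5)/(6/17) = 17/10. Since 17/10 ≥ 1, the smallest root in [0, 1] is s = 1.)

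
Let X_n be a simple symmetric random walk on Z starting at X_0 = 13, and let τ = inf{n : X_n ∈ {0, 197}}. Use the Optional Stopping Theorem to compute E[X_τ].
E[X_τ] = 13

X_n is a martingale and τ is a bounded-mean stopping time (indeed τ is finite a.s. with bounded expectation since the walk is in a bounded region). By the OST, E[X_τ] = E[X_0] = 13. Equivalently: E[X_τ] = 197 · P(hit 197 first) + 0 · P(hit 0 first) = 197 · (13/197) = 13.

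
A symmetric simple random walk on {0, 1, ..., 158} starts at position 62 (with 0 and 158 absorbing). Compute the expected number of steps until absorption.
E[τ | X_0 = 62] = 5952

Let v_k = E[τ | X_0 = k]. Boundary: v_0 = v_158 = 0. Recurrence: v_k = 1 + (v_{k-1} + v_{k+1})/2 for 1 ≤ k ≤ 157. The particular solution to v_k − (v_{k-1} + v_{k+1})/2 = 1 is v_k = −k^2. Adding homogeneous solution A + B k and matching boundaries gives v_k = k (158 − k). Substituting k = 62: v_62 = 62 · 96 = 5952.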